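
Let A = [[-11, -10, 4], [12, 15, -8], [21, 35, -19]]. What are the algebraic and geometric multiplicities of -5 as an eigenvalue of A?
The characteristic polynomial is (x + 5)^3, so the factor x + 5 appears with exponent 3: the algebraic multiplicity is 3.

rank(A + 5I) = 1, so the eigenspace has dimension 3 - 1 = 2: the geometric multiplicity is 2.

Since 2 < 3, A is not diagonalizable.

algebraic multiplicity 3, geometric multiplicity 2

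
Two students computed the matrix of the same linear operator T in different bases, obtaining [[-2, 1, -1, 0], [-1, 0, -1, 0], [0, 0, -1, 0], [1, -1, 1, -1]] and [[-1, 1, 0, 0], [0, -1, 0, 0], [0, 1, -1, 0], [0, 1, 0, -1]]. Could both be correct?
Two matrices over a field are similar if and only if they have the same invariant factors.

Both A and B have characteristic polynomial (x + 1)^4 and minimal polynomial (x + 1)^2. Computing further, both have invariant factors x + 1, x + 1, (x + 1)^2. Hence A and B are similar.

Yes.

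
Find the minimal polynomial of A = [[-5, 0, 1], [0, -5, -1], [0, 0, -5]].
The characteristic polynomial factors as (x + 5)^3. The minimal polynomial is ∏(x - λ)^{k_λ} where k_λ is the size of the largest Jordan block at λ.

For λ = -5: rank(A + 5I) = 1, and the largest Jordan block has size 2 (the smallest k with rank((A + 5I)^k) = rank((A + 5I)^(k+1))).

So m_A(x) = (x + 5)^2.

m_A(x) = (x + 5)^2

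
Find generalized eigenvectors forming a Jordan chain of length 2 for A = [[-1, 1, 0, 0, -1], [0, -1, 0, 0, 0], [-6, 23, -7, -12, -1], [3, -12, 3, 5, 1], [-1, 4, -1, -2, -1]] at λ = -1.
v_1 = [[0, 1, 0, 2, 1]]^T, v_2 = [[0, 0, -2, 1, 0]]^T

We seek v_1 ∈ ker((A + I)^2) \ ker(A + I), then set v_{i+1} = (A + I) v_i.

One such chain is v_1 = [[0, 1, 0, 2, 1]]^T, v_2 = [[0, 0, -2, 1, 0]]^T. Check: (A + I) v_2 = [[0, 0, 0, 0, 0]]^T = 0.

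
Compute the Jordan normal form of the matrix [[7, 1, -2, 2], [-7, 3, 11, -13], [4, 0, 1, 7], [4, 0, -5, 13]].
The characteristic polynomial is det(xI - A) = (x - 6)^4, so the eigenvalues are 6 (algebraic multiplicity 4).

For λ = 6: rank(A - 6I) = 2, rank((A - 6I)^2) = 1, rank((A - 6I)^3) = 0. The eigenspace has dimension 4 - 2 = 2, so there are 2 Jordan blocks; the rank sequence gives block sizes [3, 1].

Assembling the blocks gives the Jordan form J above.

J = [[6, 1, 0, 0], [0, 6, 1, 0], [0, 0, 6, 0], [0, 0, 0, 6]]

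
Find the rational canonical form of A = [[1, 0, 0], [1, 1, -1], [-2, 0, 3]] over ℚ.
R = [[1, 0, 0], [0, 0, -3], [0, 1, 4]]

The invariant factors of A (the non-unit diagonal entries of the Smith normal form of xI - A over ℚ[x]) are x - 1, (x - 3)(x - 1), each dividing the next. The characteristic polynomial is their product, (x - 3)(x - 1)^2.

The rational canonical form is the block-diagonal matrix of companion matrices C(f_i):
R = [[1, 0, 0], [0, 0, -3], [0, 1, 4]].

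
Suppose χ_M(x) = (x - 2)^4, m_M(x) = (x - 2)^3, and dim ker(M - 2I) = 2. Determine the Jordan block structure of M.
λ = 2: algebraic multiplicity 4 (exponent in χ_M), largest block size 3 (exponent in m_M), 2 blocks (geometric multiplicity). These force block sizes [3, 1].

Jordan blocks: (2, 3), (2, 1)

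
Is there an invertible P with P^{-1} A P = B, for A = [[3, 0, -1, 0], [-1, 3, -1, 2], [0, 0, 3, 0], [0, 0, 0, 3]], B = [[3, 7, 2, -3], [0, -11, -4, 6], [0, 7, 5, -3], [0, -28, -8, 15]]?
Both have characteristic polynomial (x - 3)^4, but the minimal polynomial of A is (x - 3)^3 while the minimal polynomial of B is (x - 3)^2. The minimal polynomial is a similarity invariant, so A and B are not similar.

No.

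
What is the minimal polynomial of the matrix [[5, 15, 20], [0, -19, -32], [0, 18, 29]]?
The characteristic polynomial factors as (x - 5)^3. The minimal polynomial is ∏(x - λ)^{k_λ} where k_λ is the size of the largest Jordan block at λ.

For λ = 5: rank(A - 5I) = 1, and the largest Jordan block has size 2 (the smallest k with rank((A - 5I)^k) = rank((A - 5I)^(k+1))).

So m_A(x) = (x - 5)^2.

m_A(x) = (x - 5)^2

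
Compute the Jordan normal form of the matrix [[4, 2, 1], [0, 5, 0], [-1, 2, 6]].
The characteristic polynomial is det(xI - A) = (x - 5)^3, so the eigenvalues are 5 (algebraic multiplicity 3).

For λ = 5: rank(A - 5I) = 1, rank((A - 5I)^2) = 0. The eigenspace has dimension 3 - 1 = 2, so there are 2 Jordan blocks; the rank sequence gives block sizes [2, 1].

Assembling the blocks gives the Jordan form J above.

J = [[5, 1, 0], [0, 5, 0], [0, 0, 5]]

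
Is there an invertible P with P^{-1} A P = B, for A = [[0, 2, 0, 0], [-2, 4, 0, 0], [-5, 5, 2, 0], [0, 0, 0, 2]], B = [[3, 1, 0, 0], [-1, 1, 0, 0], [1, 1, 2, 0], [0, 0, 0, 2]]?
Yes.

Two matrices over a field are similar if and only if they have the same invariant factors.

Both A and B have characteristic polynomial (x - 2)^4 and minimal polynomial (x - 2)^2. Computing further, both have invariant factors x - 2, x - 2, (x - 2)^2. Hence A and B are similar.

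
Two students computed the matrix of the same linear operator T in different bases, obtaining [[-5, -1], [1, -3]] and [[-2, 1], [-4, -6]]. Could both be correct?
Yes.

Two matrices over a field are similar if and only if they have the same invariant factors.

Both A and B have characteristic polynomial (x + 4)^2 and minimal polynomial (x + 4)^2. Computing further, both have invariant factors (x + 4)^2. Hence A and B are similar.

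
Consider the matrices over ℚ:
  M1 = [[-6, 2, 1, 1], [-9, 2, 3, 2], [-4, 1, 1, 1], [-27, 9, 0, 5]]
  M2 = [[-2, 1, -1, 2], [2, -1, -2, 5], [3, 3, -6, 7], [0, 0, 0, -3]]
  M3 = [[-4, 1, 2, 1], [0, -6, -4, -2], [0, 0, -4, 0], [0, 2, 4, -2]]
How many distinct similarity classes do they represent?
3 classes: {M1}, {M2}, {M3}

Characteristic polynomials: χ_{M1} = (x - 2)^2(x + 1)^2, χ_{M2} = (x + 3)^4, χ_{M3} = (x + 4)^4.

{M1}: invariant factors (x - 2)^2(x + 1)^2.

{M2}: invariant factors (x + 3)^2, (x + 3)^2.

{M3}: invariant factors x + 4, x + 4, (x + 4)^2.

Matrices are similar if and only if their invariant-factor lists agree; the partition into similarity classes is {M1}, {M2}, {M3}.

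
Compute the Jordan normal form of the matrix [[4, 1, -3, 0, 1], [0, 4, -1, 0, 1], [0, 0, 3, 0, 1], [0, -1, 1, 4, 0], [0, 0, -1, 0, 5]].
J = [[4, 1, 0, 0, 0], [0, 4, 1, 0, 0], [0, 0, 4, 0, 0], [0, 0, 0, 4, 1], [0, 0, 0, 0, 4]]

The characteristic polynomial is det(xI - A) = (x - 4)^5, so the eigenvalues are 4 (algebraic multiplicity 5).

For λ = 4: rank(A - 4I) = 3, rank((A - 4I)^2) = 1, rank((A - 4I)^3) = 0. The eigenspace has dimension 5 - 3 = 2, so there are 2 Jordan blocks; the rank sequence gives block sizes [3, 2].

Assembling the blocks gives the Jordan form J above.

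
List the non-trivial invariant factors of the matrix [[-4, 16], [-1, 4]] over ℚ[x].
The Jordan structure of A has elementary divisors x^2. Arranging the block sizes at each eigenvalue in decreasing order and taking row products gives the invariant factors.

Invariant factors (smallest first, each dividing the next): x^2.

Check: the last factor x^2 is the minimal polynomial, and the product x^2 is the characteristic polynomial.

x^2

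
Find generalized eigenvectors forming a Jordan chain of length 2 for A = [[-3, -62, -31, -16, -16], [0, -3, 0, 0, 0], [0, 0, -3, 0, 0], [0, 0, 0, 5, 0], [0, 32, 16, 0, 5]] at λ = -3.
We seek v_1 ∈ ker((A + 3I)^2) \ ker(A + 3I), then set v_{i+1} = (A + 3I) v_i.

One such chain is v_1 = [[4, 3, -5, 0, -2]]^T, v_2 = [[1, 0, 0, 0, 0]]^T. Check: (A + 3I) v_2 = [[0, 0, 0, 0, 0]]^T = 0.

v_1 = [[4, 3, -5, 0, -2]]^T, v_2 = [[1, 0, 0, 0, 0]]^T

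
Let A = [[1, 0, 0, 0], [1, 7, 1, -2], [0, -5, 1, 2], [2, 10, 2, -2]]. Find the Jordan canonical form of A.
The characteristic polynomial is det(xI - A) = (x - 2)^3(x - 1), so the eigenvalues are 1 (algebraic multiplicity 1), 2 (algebraic multiplicity 3).

For λ = 1: algebraic multiplicity 1 gives one 1×1 block.

For λ = 2: rank(A - 2I) = 2, rank((A - 2I)^2) = 1. The eigenspace has dimension 4 - 2 = 2, so there are 2 Jordan blocks; the rank sequence gives block sizes [2, 1].

Assembling the blocks gives the Jordan form J above.

J = [[1, 0, 0, 0], [0, 2, 1, 0], [0, 0, 2, 0], [0, 0, 0, 2]]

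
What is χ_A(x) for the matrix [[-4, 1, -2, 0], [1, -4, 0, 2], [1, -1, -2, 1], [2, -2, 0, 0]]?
χ_A(x) = (x + 2)^2(x + 3)^2

xI - A = [[x + 4, -1, 2, 0], [-1, x + 4, 0, -2], [-1, 1, x + 2, -1], [-2, 2, 0, x]].

Expanding det(xI - A) along the first row:
det(xI - A) = + (x + 4)·det([[x + 4, 0, -2], [1, x + 2, -1], [2, 0, x]]) - (-1)·det([[-1, 0, -2], [-1, x + 2, -1], [-2, 0, x]]) + (2)·det([[-1, x + 4, -2], [-1, 1, -1], [-2, 2, x]]) - (0)·det([[-1, x + 4, 0], [-1, 1, x + 2], [-2, 2, 0]]).

Evaluating gives χ_A(x) = x^4 + 10x^3 + 37x^2 + 60x + 36 = (x + 2)^2(x + 3)^2.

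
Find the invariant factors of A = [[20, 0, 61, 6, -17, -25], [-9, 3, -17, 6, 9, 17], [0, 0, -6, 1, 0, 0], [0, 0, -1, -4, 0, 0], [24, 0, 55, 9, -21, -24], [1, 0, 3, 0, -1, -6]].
(x - 3)(x + 5)^2, (x - 3)(x + 5)^2

The Jordan structure of A has elementary divisors (x + 5)^2, (x + 5)^2, (x - 3), (x - 3). Arranging the block sizes at each eigenvalue in decreasing order and taking row products gives the invariant factors.

Invariant factors (smallest first, each dividing the next): (x - 3)(x + 5)^2, (x - 3)(x + 5)^2.

Check: the last factor (x - 3)(x + 5)^2 is the minimal polynomial, and the product (x - 3)^2(x + 5)^4 is the characteristic polynomial.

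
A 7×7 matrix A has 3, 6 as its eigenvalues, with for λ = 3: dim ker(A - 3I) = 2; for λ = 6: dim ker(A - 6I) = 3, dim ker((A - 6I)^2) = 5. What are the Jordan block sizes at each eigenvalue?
λ = 3: successive nullity increments [2] count blocks of size ≥ k; block sizes are [1, 1].
λ = 6: successive nullity increments [3, 2] count blocks of size ≥ k; block sizes are [2, 2, 1].

Jordan blocks: (3, 1), (3, 1), (6, 2), (6, 2), (6, 1)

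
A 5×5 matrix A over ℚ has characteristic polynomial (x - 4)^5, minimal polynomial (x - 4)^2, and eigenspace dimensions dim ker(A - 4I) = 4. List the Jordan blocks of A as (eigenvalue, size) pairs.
λ = 4: algebraic multiplicity 5 (exponent in χ_A), largest block size 2 (exponent in m_A), 4 blocks (geometric multiplicity). These force block sizes [2, 1, 1, 1].

Jordan blocks: (4, 2), (4, 1), (4, 1), (4, 1)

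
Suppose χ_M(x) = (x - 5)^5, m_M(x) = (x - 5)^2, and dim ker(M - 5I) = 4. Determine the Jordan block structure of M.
λ = 5: algebraic multiplicity 5 (exponent in χ_M), largest block size 2 (exponent in m_M), 4 blocks (geometric multiplicity). These force block sizes [2, 1, 1, 1].

Jordan blocks: (5, 2), (5, 1), (5, 1), (5, 1)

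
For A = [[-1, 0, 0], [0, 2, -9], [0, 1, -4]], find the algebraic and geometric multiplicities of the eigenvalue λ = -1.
The characteristic polynomial is (x + 1)^3, so the factor x + 1 appears with exponent 3: the algebraic multiplicity is 3.

rank(A + I) = 1, so the eigenspace has dimension 3 - 1 = 2: the geometric multiplicity is 2.

Since 2 < 3, A is not diagonalizable.

algebraic multiplicity 3, geometric multiplicity 2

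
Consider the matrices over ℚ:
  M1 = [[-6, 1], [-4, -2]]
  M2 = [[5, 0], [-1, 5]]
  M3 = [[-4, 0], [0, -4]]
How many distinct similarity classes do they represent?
3 classes: {M1}, {M2}, {M3}

Characteristic polynomials: χ_{M1} = (x + 4)^2, χ_{M2} = (x - 5)^2, χ_{M3} = (x + 4)^2.

{M1}: invariant factors (x + 4)^2.

{M2}: invariant factors (x - 5)^2.

{M3}: invariant factors x + 4, x + 4.

Matrices are similar if and only if their invariant-factor lists agree; the partition into similarity classes is {M1}, {M2}, {M3}.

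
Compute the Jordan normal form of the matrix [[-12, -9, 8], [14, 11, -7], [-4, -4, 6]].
J = [[-3, 0, 0], [0, 4, 1], [0, 0, 4]]

The characteristic polynomial is det(xI - A) = (x - 4)^2(x + 3), so the eigenvalues are -3 (algebraic multiplicity 1), 4 (algebraic multiplicity 2).

For λ = -3: algebraic multiplicity 1 gives one 1×1 block.

For λ = 4: rank(A - 4I) = 2, rank((A - 4I)^2) = 1. The eigenspace has dimension 3 - 2 = 1, so there is 1 Jordan block; the rank sequence gives block sizes [2].

Assembling the blocks gives the Jordan form J above.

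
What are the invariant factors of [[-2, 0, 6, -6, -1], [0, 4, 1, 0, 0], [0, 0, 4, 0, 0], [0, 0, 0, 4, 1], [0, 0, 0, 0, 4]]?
(x - 4)^2, (x - 4)^2(x + 2)

The Jordan structure of A has elementary divisors (x + 2), (x - 4)^2, (x - 4)^2. Arranging the block sizes at each eigenvalue in decreasing order and taking row products gives the invariant factors.

Invariant factors (smallest first, each dividing the next): (x - 4)^2, (x - 4)^2(x + 2).

Check: the last factor (x - 4)^2(x + 2) is the minimal polynomial, and the product (x - 4)^4(x + 2) is the characteristic polynomial.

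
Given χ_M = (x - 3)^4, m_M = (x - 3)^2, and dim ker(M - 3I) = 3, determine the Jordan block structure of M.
λ = 3: algebraic multiplicity 4 (exponent in χ_M), largest block size 2 (exponent in m_M), 3 blocks (geometric multiplicity). These force block sizes [2, 1, 1].

Jordan blocks: (3, 2), (3, 1), (3, 1)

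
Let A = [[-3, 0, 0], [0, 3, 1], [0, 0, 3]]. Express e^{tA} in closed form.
e^{tA} = [[e^{-3*t}, 0, 0], [0, e^{3*t}, t*e^{3*t}], [0, 0, e^{3*t}]]

A has Jordan form J = [[-3, 0, 0], [0, 3, 1], [0, 0, 3]] with A = PJP^{-1}, so e^{tA} = P e^{tJ} P^{-1}.

For a Jordan block J_k(λ), e^{tJ_k(λ)} = e^{λt} · (I + tN + t^2 N^2/2! + ... + t^{k-1} N^{k-1}/(k-1)!) where N is the nilpotent superdiagonal part.

Assembling the blocks and conjugating back gives the entries of e^{tA} as shown above.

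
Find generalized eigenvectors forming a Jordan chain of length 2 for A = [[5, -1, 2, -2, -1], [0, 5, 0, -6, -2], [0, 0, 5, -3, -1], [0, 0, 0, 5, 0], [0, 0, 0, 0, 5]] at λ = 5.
We seek v_1 ∈ ker((A - 5I)^2) \ ker(A - 5I), then set v_{i+1} = (A - 5I) v_i.

One such chain is v_1 = [[0, 3, 2, 0, 0]]^T, v_2 = [[1, 0, 0, 0, 0]]^T. Check: (A - 5I) v_2 = [[0, 0, 0, 0, 0]]^T = 0.

v_1 = [[0, 3, 2, 0, 0]]^T, v_2 = [[1, 0, 0, 0, 0]]^T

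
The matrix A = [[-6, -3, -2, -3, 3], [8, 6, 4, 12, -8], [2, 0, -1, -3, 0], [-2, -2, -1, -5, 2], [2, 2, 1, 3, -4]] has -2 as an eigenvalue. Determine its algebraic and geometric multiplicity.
algebraic multiplicity 5, geometric multiplicity 3

The characteristic polynomial is (x + 2)^5, so the factor x + 2 appears with exponent 5: the algebraic multiplicity is 5.

rank(A + 2I) = 2, so the eigenspace has dimension 5 - 2 = 3: the geometric multiplicity is 3.

Since 3 < 5, A is not diagonalizable.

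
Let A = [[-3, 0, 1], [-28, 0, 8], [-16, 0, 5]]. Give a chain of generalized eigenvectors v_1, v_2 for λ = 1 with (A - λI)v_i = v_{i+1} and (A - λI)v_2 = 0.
v_1 = [[0, 4, 1]]^T, v_2 = [[1, 4, 4]]^T

We seek v_1 ∈ ker((A - I)^2) \ ker(A - I), then set v_{i+1} = (A - I) v_i.

One such chain is v_1 = [[0, 4, 1]]^T, v_2 = [[1, 4, 4]]^T. Check: (A - I) v_2 = [[0, 0, 0]]^T = 0.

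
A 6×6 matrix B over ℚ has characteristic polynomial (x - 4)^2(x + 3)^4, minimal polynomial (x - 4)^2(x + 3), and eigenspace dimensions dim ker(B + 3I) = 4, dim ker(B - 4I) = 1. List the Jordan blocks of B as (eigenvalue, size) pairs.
λ = -3: algebraic multiplicity 4 (exponent in χ_B), largest block size 1 (exponent in m_B), 4 blocks (geometric multiplicity). These force block sizes [1, 1, 1, 1].
λ = 4: algebraic multiplicity 2 (exponent in χ_B), largest block size 2 (exponent in m_B), 1 block (geometric multiplicity). This forces block sizes [2].

Jordan blocks: (-3, 1), (-3, 1), (-3, 1), (-3, 1), (4, 2)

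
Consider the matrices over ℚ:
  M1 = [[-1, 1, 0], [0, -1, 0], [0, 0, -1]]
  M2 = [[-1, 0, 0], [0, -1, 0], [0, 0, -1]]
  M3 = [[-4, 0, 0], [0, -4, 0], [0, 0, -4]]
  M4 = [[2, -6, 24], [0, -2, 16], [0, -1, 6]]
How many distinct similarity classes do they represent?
Characteristic polynomials: χ_{M1} = (x + 1)^3, χ_{M2} = (x + 1)^3, χ_{M3} = (x + 4)^3, χ_{M4} = (x - 2)^3.

{M1}: invariant factors x + 1, (x + 1)^2.

{M2}: invariant factors x + 1, x + 1, x + 1.

{M3}: invariant factors x + 4, x + 4, x + 4.

{M4}: invariant factors x - 2, (x - 2)^2.

Matrices are similar if and only if their invariant-factor lists agree; the partition into similarity classes is {M1}, {M2}, {M3}, {M4}.

4 classes: {M1}, {M2}, {M3}, {M4}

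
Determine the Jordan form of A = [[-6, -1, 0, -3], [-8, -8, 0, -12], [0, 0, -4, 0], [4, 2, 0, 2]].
The characteristic polynomial is det(xI - A) = (x + 4)^4, so the eigenvalues are -4 (algebraic multiplicity 4).

For λ = -4: rank(A + 4I) = 1, rank((A + 4I)^2) = 0. The eigenspace has dimension 4 - 1 = 3, so there are 3 Jordan blocks; the rank sequence gives block sizes [2, 1, 1].

Assembling the blocks gives the Jordan form J above.

J = [[-4, 1, 0, 0], [0, -4, 0, 0], [0, 0, -4, 0], [0, 0, 0, -4]]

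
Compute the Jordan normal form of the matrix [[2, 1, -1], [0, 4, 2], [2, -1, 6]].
J = [[4, 1, 0], [0, 4, 1], [0, 0, 4]]

The characteristic polynomial is det(xI - A) = (x - 4)^3, so the eigenvalues are 4 (algebraic multiplicity 3).

For λ = 4: rank(A - 4I) = 2, rank((A - 4I)^2) = 1, rank((A - 4I)^3) = 0. The eigenspace has dimension 3 - 2 = 1, so there is 1 Jordan block; the rank sequence gives block sizes [3].

Assembling the blocks gives the Jordan form J above.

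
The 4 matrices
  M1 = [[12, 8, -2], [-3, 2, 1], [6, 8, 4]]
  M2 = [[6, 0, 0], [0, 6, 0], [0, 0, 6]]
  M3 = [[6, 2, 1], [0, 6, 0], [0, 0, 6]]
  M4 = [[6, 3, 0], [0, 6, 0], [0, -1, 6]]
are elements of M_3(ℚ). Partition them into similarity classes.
2 classes: {M1, M3, M4}, {M2}

Characteristic polynomials: χ_{M1} = (x - 6)^3, χ_{M2} = (x - 6)^3, χ_{M3} = (x - 6)^3, χ_{M4} = (x - 6)^3.

{M1, M3, M4}: invariant factors x - 6, (x - 6)^2.

{M2}: invariant factors x - 6, x - 6, x - 6.

Matrices are similar if and only if their invariant-factor lists agree; the partition into similarity classes is {M1, M3, M4}, {M2}.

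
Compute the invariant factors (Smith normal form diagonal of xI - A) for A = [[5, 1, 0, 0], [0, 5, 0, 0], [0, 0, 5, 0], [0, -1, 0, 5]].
x - 5, x - 5, (x - 5)^2

The Jordan structure of A has elementary divisors (x - 5)^2, (x - 5), (x - 5). Arranging the block sizes at each eigenvalue in decreasing order and taking row products gives the invariant factors.

Invariant factors (smallest first, each dividing the next): x - 5, x - 5, (x - 5)^2.

Check: the last factor (x - 5)^2 is the minimal polynomial, and the product (x - 5)^4 is the characteristic polynomial.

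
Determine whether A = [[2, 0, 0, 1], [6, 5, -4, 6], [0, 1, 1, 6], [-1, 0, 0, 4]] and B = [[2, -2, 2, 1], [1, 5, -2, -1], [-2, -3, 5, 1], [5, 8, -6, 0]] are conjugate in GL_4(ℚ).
Yes.

Two matrices over a field are similar if and only if they have the same invariant factors.

Both A and B have characteristic polynomial (x - 3)^4 and minimal polynomial (x - 3)^2. Computing further, both have invariant factors (x - 3)^2, (x - 3)^2. Hence A and B are similar.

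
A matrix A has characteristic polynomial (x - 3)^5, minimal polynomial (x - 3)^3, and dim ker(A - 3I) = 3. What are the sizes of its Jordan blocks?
λ = 3: algebraic multiplicity 5 (exponent in χ_A), largest block size 3 (exponent in m_A), 3 blocks (geometric multiplicity). These force block sizes [3, 1, 1].

Jordan blocks: (3, 3), (3, 1), (3, 1)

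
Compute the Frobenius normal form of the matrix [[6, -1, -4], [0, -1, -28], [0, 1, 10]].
The invariant factors of A (the non-unit diagonal entries of the Smith normal form of xI - A over ℚ[x]) are x - 6, (x - 6)(x - 3), each dividing the next. The characteristic polynomial is their product, (x - 6)^2(x - 3).

The rational canonical form is the block-diagonal matrix of companion matrices C(f_i):
R = [[6, 0, 0], [0, 0, -18], [0, 1, 9]].

R = [[6, 0, 0], [0, 0, -18], [0, 1, 9]]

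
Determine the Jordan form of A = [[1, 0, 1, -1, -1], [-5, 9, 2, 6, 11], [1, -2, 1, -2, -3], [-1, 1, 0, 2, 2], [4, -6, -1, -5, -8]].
J = [[1, 1, 0, 0, 0], [0, 1, 1, 0, 0], [0, 0, 1, 0, 0], [0, 0, 0, 1, 1], [0, 0, 0, 0, 1]]

The characteristic polynomial is det(xI - A) = (x - 1)^5, so the eigenvalues are 1 (algebraic multiplicity 5).

For λ = 1: rank(A - I) = 3, rank((A - I)^2) = 1, rank((A - I)^3) = 0. The eigenspace has dimension 5 - 3 = 2, so there are 2 Jordan blocks; the rank sequence gives block sizes [3, 2].

Assembling the blocks gives the Jordan form J above.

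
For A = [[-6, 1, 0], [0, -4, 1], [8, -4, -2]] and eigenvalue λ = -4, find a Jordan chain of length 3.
v_1 = [[-1, -1, 3]]^T, v_2 = [[1, 3, 2]]^T, v_3 = [[1, 2, 0]]^T

We seek v_1 ∈ ker((A + 4I)^3) \ ker((A + 4I)^2), then set v_{i+1} = (A + 4I) v_i.

One such chain is v_1 = [[-1, -1, 3]]^T, v_2 = [[1, 3, 2]]^T, v_3 = [[1, 2, 0]]^T. Check: (A + 4I) v_3 = [[0, 0, 0]]^T = 0.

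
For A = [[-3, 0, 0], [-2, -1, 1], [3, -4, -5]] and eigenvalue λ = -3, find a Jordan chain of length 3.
v_1 = [[-1, -1, 2]]^T, v_2 = [[0, 2, -3]]^T, v_3 = [[0, 1, -2]]^T

We seek v_1 ∈ ker((A + 3I)^3) \ ker((A + 3I)^2), then set v_{i+1} = (A + 3I) v_i.

One such chain is v_1 = [[-1, -1, 2]]^T, v_2 = [[0, 2, -3]]^T, v_3 = [[0, 1, -2]]^T. Check: (A + 3I) v_3 = [[0, 0, 0]]^T = 0.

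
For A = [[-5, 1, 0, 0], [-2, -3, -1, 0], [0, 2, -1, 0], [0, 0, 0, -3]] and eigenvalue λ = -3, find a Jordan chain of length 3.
v_1 = [[-1, -1, 1, 0]]^T, v_2 = [[1, 1, 0, 0]]^T, v_3 = [[-1, -2, 2, 0]]^T

We seek v_1 ∈ ker((A + 3I)^3) \ ker((A + 3I)^2), then set v_{i+1} = (A + 3I) v_i.

One such chain is v_1 = [[-1, -1, 1, 0]]^T, v_2 = [[1, 1, 0, 0]]^T, v_3 = [[-1, -2, 2, 0]]^T. Check: (A + 3I) v_3 = [[0, 0, 0, 0]]^T = 0.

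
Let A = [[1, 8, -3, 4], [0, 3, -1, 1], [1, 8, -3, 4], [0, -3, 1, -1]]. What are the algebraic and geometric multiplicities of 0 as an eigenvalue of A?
algebraic multiplicity 4, geometric multiplicity 2

The characteristic polynomial is x^4, so the factor x appears with exponent 4: the algebraic multiplicity is 4.

rank(A) = 2, so the eigenspace has dimension 4 - 2 = 2: the geometric multiplicity is 2.

Since 2 < 4, A is not diagonalizable.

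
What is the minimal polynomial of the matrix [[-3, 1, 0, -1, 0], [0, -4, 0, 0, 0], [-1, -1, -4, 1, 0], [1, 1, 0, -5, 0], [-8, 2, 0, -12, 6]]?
m_A(x) = (x - 6)(x + 4)^2

The characteristic polynomial factors as (x - 6)(x + 4)^4. The minimal polynomial is ∏(x - λ)^{k_λ} where k_λ is the size of the largest Jordan block at λ.

For λ = -4: rank(A + 4I) = 2, and the largest Jordan block has size 2 (the smallest k with rank((A + 4I)^k) = rank((A + 4I)^(k+1))).
For λ = 6: rank(A - 6I) = 4, and the largest Jordan block has size 1 (the smallest k with rank((A - 6I)^k) = rank((A - 6I)^(k+1))).

So m_A(x) = (x - 6)(x + 4)^2.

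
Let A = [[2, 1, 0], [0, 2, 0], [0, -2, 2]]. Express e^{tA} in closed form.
A has Jordan form J = [[2, 1, 0], [0, 2, 0], [0, 0, 2]] with A = PJP^{-1}, so e^{tA} = P e^{tJ} P^{-1}.

For a Jordan block J_k(λ), e^{tJ_k(λ)} = e^{λt} · (I + tN + t^2 N^2/2! + ... + t^{k-1} N^{k-1}/(k-1)!) where N is the nilpotent superdiagonal part.

Assembling the blocks and conjugating back gives the entries of e^{tA} as shown above.

e^{tA} = [[e^{2*t}, t*e^{2*t}, 0], [0, e^{2*t}, 0], [0, -2*t*e^{2*t}, e^{2*t}]]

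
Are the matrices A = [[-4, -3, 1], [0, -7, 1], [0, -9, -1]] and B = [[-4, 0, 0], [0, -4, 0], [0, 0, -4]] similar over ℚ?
No.

Both have characteristic polynomial (x + 4)^3, but the minimal polynomial of A is (x + 4)^2 while the minimal polynomial of B is x + 4. The minimal polynomial is a similarity invariant, so A and B are not similar.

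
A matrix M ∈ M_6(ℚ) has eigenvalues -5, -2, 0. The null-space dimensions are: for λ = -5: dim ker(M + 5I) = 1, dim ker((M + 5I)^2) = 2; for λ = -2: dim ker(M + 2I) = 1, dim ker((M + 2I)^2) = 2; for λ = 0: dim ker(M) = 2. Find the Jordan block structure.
Jordan blocks: (-5, 2), (-2, 2), (0, 1), (0, 1)

λ = -5: successive nullity increments [1, 1] count blocks of size ≥ k; block sizes are [2].
λ = -2: successive nullity increments [1, 1] count blocks of size ≥ k; block sizes are [2].
λ = 0: successive nullity increments [2] count blocks of size ≥ k; block sizes are [1, 1].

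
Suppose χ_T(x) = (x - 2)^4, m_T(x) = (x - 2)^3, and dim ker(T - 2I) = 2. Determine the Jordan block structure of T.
Jordan blocks: (2, 3), (2, 1)

λ = 2: algebraic multiplicity 4 (exponent in χ_T), largest block size 3 (exponent in m_T), 2 blocks (geometric multiplicity). These force block sizes [3, 1].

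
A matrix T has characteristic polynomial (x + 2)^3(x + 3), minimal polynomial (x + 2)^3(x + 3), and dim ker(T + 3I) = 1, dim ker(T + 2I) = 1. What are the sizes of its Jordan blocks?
λ = -3: algebraic multiplicity 1 (exponent in χ_T), largest block size 1 (exponent in m_T), 1 block (geometric multiplicity). This forces block sizes [1].
λ = -2: algebraic multiplicity 3 (exponent in χ_T), largest block size 3 (exponent in m_T), 1 block (geometric multiplicity). This forces block sizes [3].

Jordan blocks: (-3, 1), (-2, 3)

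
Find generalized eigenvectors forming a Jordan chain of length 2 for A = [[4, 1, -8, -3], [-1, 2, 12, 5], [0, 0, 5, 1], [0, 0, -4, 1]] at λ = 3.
v_1 = [[-2, 5, 1, -2]]^T, v_2 = [[1, -1, 0, 0]]^T

We seek v_1 ∈ ker((A - 3I)^2) \ ker(A - 3I), then set v_{i+1} = (A - 3I) v_i.

One such chain is v_1 = [[-2, 5, 1, -2]]^T, v_2 = [[1, -1, 0, 0]]^T. Check: (A - 3I) v_2 = [[0, 0, 0, 0]]^T = 0.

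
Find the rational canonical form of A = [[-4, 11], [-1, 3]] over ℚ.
R = [[0, 1], [1, -1]]

The invariant factors of A (the non-unit diagonal entries of the Smith normal form of xI - A over ℚ[x]) are x^2 + x - 1, each dividing the next. The characteristic polynomial is their product, x^2 + x - 1.

The rational canonical form is the block-diagonal matrix of companion matrices C(f_i):
R = [[0, 1], [1, -1]].

Note the characteristic polynomial does not split into linear factors over ℚ, so A has no Jordan form over ℚ; the rational canonical form exists over any field.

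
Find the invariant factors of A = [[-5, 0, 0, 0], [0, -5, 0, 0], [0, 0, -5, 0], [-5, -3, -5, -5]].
The Jordan structure of A has elementary divisors (x + 5)^2, (x + 5), (x + 5). Arranging the block sizes at each eigenvalue in decreasing order and taking row products gives the invariant factors.

Invariant factors (smallest first, each dividing the next): x + 5, x + 5, (x + 5)^2.

Check: the last factor (x + 5)^2 is the minimal polynomial, and the product (x + 5)^4 is the characteristic polynomial.

x + 5, x + 5, (x + 5)^2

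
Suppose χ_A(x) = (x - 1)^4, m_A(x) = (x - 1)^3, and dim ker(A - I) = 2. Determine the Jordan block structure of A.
λ = 1: algebraic multiplicity 4 (exponent in χ_A), largest block size 3 (exponent in m_A), 2 blocks (geometric multiplicity). These force block sizes [3, 1].

Jordan blocks: (1, 3), (1, 1)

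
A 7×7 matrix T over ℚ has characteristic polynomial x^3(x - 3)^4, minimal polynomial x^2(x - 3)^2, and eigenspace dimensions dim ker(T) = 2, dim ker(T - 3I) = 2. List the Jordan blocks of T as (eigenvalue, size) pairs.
Jordan blocks: (0, 2), (0, 1), (3, 2), (3, 2)

λ = 0: algebraic multiplicity 3 (exponent in χ_T), largest block size 2 (exponent in m_T), 2 blocks (geometric multiplicity). These force block sizes [2, 1].
λ = 3: algebraic multiplicity 4 (exponent in χ_T), largest block size 2 (exponent in m_T), 2 blocks (geometric multiplicity). These force block sizes [2, 2].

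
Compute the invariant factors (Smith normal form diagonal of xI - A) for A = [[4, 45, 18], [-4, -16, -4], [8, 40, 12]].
(x - 4)(x + 2)^2

The Jordan structure of A has elementary divisors (x + 2)^2, (x - 4). Arranging the block sizes at each eigenvalue in decreasing order and taking row products gives the invariant factors.

Invariant factors (smallest first, each dividing the next): (x - 4)(x + 2)^2.

Check: the last factor (x - 4)(x + 2)^2 is the minimal polynomial, and the product (x - 4)(x + 2)^2 is the characteristic polynomial.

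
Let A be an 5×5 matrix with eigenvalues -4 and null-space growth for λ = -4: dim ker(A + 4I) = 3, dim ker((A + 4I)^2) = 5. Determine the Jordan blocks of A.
Jordan blocks: (-4, 2), (-4, 2), (-4, 1)

λ = -4: successive nullity increments [3, 2] count blocks of size ≥ k; block sizes are [2, 2, 1].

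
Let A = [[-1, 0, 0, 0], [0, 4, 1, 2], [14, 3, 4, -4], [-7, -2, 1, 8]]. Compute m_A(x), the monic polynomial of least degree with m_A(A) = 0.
m_A(x) = (x - 6)(x - 5)^2(x + 1)

The characteristic polynomial factors as (x - 6)(x - 5)^2(x + 1). The minimal polynomial is ∏(x - λ)^{k_λ} where k_λ is the size of the largest Jordan block at λ.

For λ = -1: rank(A + I) = 3, and the largest Jordan block has size 1 (the smallest k with rank((A + I)^k) = rank((A + I)^(k+1))).
For λ = 5: rank(A - 5I) = 3, and the largest Jordan block has size 2 (the smallest k with rank((A - 5I)^k) = rank((A - 5I)^(k+1))).
For λ = 6: rank(A - 6I) = 3, and the largest Jordan block has size 1 (the smallest k with rank((A - 6I)^k) = rank((A - 6I)^(k+1))).

So m_A(x) = (x - 6)(x - 5)^2(x + 1).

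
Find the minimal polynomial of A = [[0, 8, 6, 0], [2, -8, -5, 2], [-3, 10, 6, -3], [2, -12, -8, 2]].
The characteristic polynomial factors as x^4. The minimal polynomial is ∏(x - λ)^{k_λ} where k_λ is the size of the largest Jordan block at λ.

For λ = 0: rank(A) = 2, and the largest Jordan block has size 3 (the smallest k with rank(A^k) = rank(A^(k+1))).

So m_A(x) = x^3.

m_A(x) = x^3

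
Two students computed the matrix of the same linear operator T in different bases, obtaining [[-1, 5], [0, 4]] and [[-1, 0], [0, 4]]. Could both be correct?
Two matrices over a field are similar if and only if they have the same invariant factors.

Both A and B have characteristic polynomial (x - 4)(x + 1) and minimal polynomial (x - 4)(x + 1). Computing further, both have invariant factors (x - 4)(x + 1). Hence A and B are similar.

Yes.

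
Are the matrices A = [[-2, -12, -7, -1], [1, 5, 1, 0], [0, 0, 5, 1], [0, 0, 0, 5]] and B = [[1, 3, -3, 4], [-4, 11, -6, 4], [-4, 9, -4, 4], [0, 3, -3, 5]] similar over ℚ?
No.

Both have characteristic polynomial (x - 5)^2(x - 2)(x - 1), but the minimal polynomial of A is (x - 5)^2(x - 2)(x - 1) while the minimal polynomial of B is (x - 5)(x - 2)(x - 1). The minimal polynomial is a similarity invariant, so A and B are not similar.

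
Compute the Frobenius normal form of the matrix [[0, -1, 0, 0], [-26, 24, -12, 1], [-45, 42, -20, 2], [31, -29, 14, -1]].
The invariant factors of A (the non-unit diagonal entries of the Smith normal form of xI - A over ℚ[x]) are (x - 3)(x - 2)(x^2 + 2x - 1), each dividing the next. The characteristic polynomial is their product, (x - 3)(x - 2)(x^2 + 2x - 1).

The rational canonical form is the block-diagonal matrix of companion matrices C(f_i):
R = [[0, 0, 0, 6], [1, 0, 0, -17], [0, 1, 0, 5], [0, 0, 1, 3]].

Note the characteristic polynomial does not split into linear factors over ℚ, so A has no Jordan form over ℚ; the rational canonical form exists over any field.

R = [[0, 0, 0, 6], [1, 0, 0, -17], [0, 1, 0, 5], [0, 0, 1, 3]]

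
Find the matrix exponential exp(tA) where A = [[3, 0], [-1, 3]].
e^{tA} = [[e^{3*t}, 0], [-t*e^{3*t}, e^{3*t}]]

A has Jordan form J = [[3, 1], [0, 3]] with A = PJP^{-1}, so e^{tA} = P e^{tJ} P^{-1}.

For a Jordan block J_k(λ), e^{tJ_k(λ)} = e^{λt} · (I + tN + t^2 N^2/2! + ... + t^{k-1} N^{k-1}/(k-1)!) where N is the nilpotent superdiagonal part.

Assembling the blocks and conjugating back gives the entries of e^{tA} as shown above.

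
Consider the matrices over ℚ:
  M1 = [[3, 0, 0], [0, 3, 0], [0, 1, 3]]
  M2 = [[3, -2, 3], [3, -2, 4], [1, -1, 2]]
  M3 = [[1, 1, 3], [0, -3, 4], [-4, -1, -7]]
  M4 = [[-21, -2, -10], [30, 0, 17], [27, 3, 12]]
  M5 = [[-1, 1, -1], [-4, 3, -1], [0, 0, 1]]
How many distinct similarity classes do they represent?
3 classes: {M1}, {M2, M5}, {M3, M4}

Characteristic polynomials: χ_{M1} = (x - 3)^3, χ_{M2} = (x - 1)^3, χ_{M3} = (x + 3)^3, χ_{M4} = (x + 3)^3, χ_{M5} = (x - 1)^3.

{M1}: invariant factors x - 3, (x - 3)^2.

{M2, M5}: invariant factors (x - 1)^3.

{M3, M4}: invariant factors (x + 3)^3.

Matrices are similar if and only if their invariant-factor lists agree; the partition into similarity classes is {M1}, {M2, M5}, {M3, M4}.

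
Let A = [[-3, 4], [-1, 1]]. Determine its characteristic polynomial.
χ_A(x) = (x + 1)^2

xI - A = [[x + 3, -4], [1, x - 1]].

Expanding det(xI - A) along the first row:
det(xI - A) = + (x + 3)·det([[x - 1]]) - (-4)·det([[1]]).

Evaluating gives χ_A(x) = x^2 + 2x + 1 = (x + 1)^2.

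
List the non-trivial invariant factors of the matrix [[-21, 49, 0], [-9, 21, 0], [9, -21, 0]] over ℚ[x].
The Jordan structure of A has elementary divisors x^2, x. Arranging the block sizes at each eigenvalue in decreasing order and taking row products gives the invariant factors.

Invariant factors (smallest first, each dividing the next): x, x^2.

Check: the last factor x^2 is the minimal polynomial, and the product x^3 is the characteristic polynomial.

x, x^2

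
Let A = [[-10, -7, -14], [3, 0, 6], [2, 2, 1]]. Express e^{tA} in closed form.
e^{tA} = [[(1 - 7*t)*e^{-3*t}, -7*t*e^{-3*t}, -14*t*e^{-3*t}], [3*t*e^{-3*t}, (3*t + 1)*e^{-3*t}, 6*t*e^{-3*t}], [2*t*e^{-3*t}, 2*t*e^{-3*t}, (4*t + 1)*e^{-3*t}]]

A has Jordan form J = [[-3, 1, 0], [0, -3, 0], [0, 0, -3]] with A = PJP^{-1}, so e^{tA} = P e^{tJ} P^{-1}.

For a Jordan block J_k(λ), e^{tJ_k(λ)} = e^{λt} · (I + tN + t^2 N^2/2! + ... + t^{k-1} N^{k-1}/(k-1)!) where N is the nilpotent superdiagonal part.

Assembling the blocks and conjugating back gives the entries of e^{tA} as shown above.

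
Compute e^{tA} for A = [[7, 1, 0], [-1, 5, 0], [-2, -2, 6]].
e^{tA} = [[(t + 1)*e^{6*t}, t*e^{6*t}, 0], [-t*e^{6*t}, (1 - t)*e^{6*t}, 0], [-2*t*e^{6*t}, -2*t*e^{6*t}, e^{6*t}]]

A has Jordan form J = [[6, 1, 0], [0, 6, 0], [0, 0, 6]] with A = PJP^{-1}, so e^{tA} = P e^{tJ} P^{-1}.

For a Jordan block J_k(λ), e^{tJ_k(λ)} = e^{λt} · (I + tN + t^2 N^2/2! + ... + t^{k-1} N^{k-1}/(k-1)!) where N is the nilpotent superdiagonal part.

Assembling the blocks and conjugating back gives the entries of e^{tA} as shown above.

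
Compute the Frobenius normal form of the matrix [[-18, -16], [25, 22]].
R = [[0, -4], [1, 4]]

The invariant factors of A (the non-unit diagonal entries of the Smith normal form of xI - A over ℚ[x]) are (x - 2)^2, each dividing the next. The characteristic polynomial is their product, (x - 2)^2.

The rational canonical form is the block-diagonal matrix of companion matrices C(f_i):
R = [[0, -4], [1, 4]].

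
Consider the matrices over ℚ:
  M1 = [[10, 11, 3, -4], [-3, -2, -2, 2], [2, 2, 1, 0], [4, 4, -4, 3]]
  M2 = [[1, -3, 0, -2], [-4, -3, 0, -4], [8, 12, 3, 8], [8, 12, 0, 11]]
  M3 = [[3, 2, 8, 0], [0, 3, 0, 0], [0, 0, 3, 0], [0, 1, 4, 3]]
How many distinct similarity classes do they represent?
2 classes: {M1}, {M2, M3}

Characteristic polynomials: χ_{M1} = (x - 3)^4, χ_{M2} = (x - 3)^4, χ_{M3} = (x - 3)^4.

{M1}: invariant factors x - 3, (x - 3)^3.

{M2, M3}: invariant factors x - 3, x - 3, (x - 3)^2.

Matrices are similar if and only if their invariant-factor lists agree; the partition into similarity classes is {M1}, {M2, M3}.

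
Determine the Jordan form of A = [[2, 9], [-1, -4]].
J = [[-1, 1], [0, -1]]

The characteristic polynomial is det(xI - A) = (x + 1)^2, so the eigenvalues are -1 (algebraic multiplicity 2).

For λ = -1: rank(A + I) = 1, rank((A + I)^2) = 0. The eigenspace has dimension 2 - 1 = 1, so there is 1 Jordan block; the rank sequence gives block sizes [2].

Assembling the blocks gives the Jordan form J above.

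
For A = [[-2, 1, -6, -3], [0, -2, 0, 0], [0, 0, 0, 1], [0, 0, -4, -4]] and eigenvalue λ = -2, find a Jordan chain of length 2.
v_1 = [[0, 1, 0, 0]]^T, v_2 = [[1, 0, 0, 0]]^T

We seek v_1 ∈ ker((A + 2I)^2) \ ker(A + 2I), then set v_{i+1} = (A + 2I) v_i.

One such chain is v_1 = [[0, 1, 0, 0]]^T, v_2 = [[1, 0, 0, 0]]^T. Check: (A + 2I) v_2 = [[0, 0, 0, 0]]^T = 0.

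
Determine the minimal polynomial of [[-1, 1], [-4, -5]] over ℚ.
The characteristic polynomial factors as (x + 3)^2. The minimal polynomial is ∏(x - λ)^{k_λ} where k_λ is the size of the largest Jordan block at λ.

For λ = -3: rank(A + 3I) = 1, and the largest Jordan block has size 2 (the smallest k with rank((A + 3I)^k) = rank((A + 3I)^(k+1))).

So m_A(x) = (x + 3)^2.

m_A(x) = (x + 3)^2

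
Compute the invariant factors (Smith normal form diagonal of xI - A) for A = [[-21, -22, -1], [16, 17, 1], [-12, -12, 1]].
(x - 1)^2(x + 5)

The Jordan structure of A has elementary divisors (x + 5), (x - 1)^2. Arranging the block sizes at each eigenvalue in decreasing order and taking row products gives the invariant factors.

Invariant factors (smallest first, each dividing the next): (x - 1)^2(x + 5).

Check: the last factor (x - 1)^2(x + 5) is the minimal polynomial, and the product (x - 1)^2(x + 5) is the characteristic polynomial.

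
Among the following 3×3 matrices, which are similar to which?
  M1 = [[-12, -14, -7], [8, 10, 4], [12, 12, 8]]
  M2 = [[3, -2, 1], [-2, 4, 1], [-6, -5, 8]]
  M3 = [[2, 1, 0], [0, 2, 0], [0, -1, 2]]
2 classes: {M1, M3}, {M2}

Characteristic polynomials: χ_{M1} = (x - 2)^3, χ_{M2} = (x - 5)^3, χ_{M3} = (x - 2)^3.

{M1, M3}: invariant factors x - 2, (x - 2)^2.

{M2}: invariant factors (x - 5)^3.

Matrices are similar if and only if their invariant-factor lists agree; the partition into similarity classes is {M1, M3}, {M2}.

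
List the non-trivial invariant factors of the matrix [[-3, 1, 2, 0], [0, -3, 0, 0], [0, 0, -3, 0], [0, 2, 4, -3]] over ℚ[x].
The Jordan structure of A has elementary divisors (x + 3)^2, (x + 3), (x + 3). Arranging the block sizes at each eigenvalue in decreasing order and taking row products gives the invariant factors.

Invariant factors (smallest first, each dividing the next): x + 3, x + 3, (x + 3)^2.

Check: the last factor (x + 3)^2 is the minimal polynomial, and the product (x + 3)^4 is the characteristic polynomial.

x + 3, x + 3, (x + 3)^2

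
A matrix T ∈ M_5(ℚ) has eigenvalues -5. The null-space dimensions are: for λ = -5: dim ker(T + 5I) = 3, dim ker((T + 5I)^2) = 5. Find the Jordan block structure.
λ = -5: successive nullity increments [3, 2] count blocks of size ≥ k; block sizes are [2, 2, 1].

Jordan blocks: (-5, 2), (-5, 2), (-5, 1)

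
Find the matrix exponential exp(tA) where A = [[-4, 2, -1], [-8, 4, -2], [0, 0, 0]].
A has Jordan form J = [[0, 1, 0], [0, 0, 0], [0, 0, 0]] with A = PJP^{-1}, so e^{tA} = P e^{tJ} P^{-1}.

For a Jordan block J_k(λ), e^{tJ_k(λ)} = e^{λt} · (I + tN + t^2 N^2/2! + ... + t^{k-1} N^{k-1}/(k-1)!) where N is the nilpotent superdiagonal part.

Assembling the blocks and conjugating back gives the entries of e^{tA} as shown above.

e^{tA} = [[1 - 4*t, 2*t, -t], [-8*t, 4*t + 1, -2*t], [0, 0, 1]]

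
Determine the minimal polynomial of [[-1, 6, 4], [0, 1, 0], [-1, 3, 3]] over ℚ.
m_A(x) = (x - 1)^2

The characteristic polynomial factors as (x - 1)^3. The minimal polynomial is ∏(x - λ)^{k_λ} where k_λ is the size of the largest Jordan block at λ.

For λ = 1: rank(A - I) = 1, and the largest Jordan block has size 2 (the smallest k with rank((A - I)^k) = rank((A - I)^(k+1))).

So m_A(x) = (x - 1)^2.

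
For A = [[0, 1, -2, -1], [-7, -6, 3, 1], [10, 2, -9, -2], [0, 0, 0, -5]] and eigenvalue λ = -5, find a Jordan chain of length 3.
v_1 = [[0, 2, 1, 0]]^T, v_2 = [[0, 1, 0, 0]]^T, v_3 = [[1, -1, 2, 0]]^T

We seek v_1 ∈ ker((A + 5I)^3) \ ker((A + 5I)^2), then set v_{i+1} = (A + 5I) v_i.

One such chain is v_1 = [[0, 2, 1, 0]]^T, v_2 = [[0, 1, 0, 0]]^T, v_3 = [[1, -1, 2, 0]]^T. Check: (A + 5I) v_3 = [[0, 0, 0, 0]]^T = 0.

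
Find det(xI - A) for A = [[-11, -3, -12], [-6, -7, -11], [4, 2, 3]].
χ_A(x) = (x + 5)^3

xI - A = [[x + 11, 3, 12], [6, x + 7, 11], [-4, -2, x - 3]].

Expanding det(xI - A) along the first row:
det(xI - A) = + (x + 11)·det([[x + 7, 11], [-2, x - 3]]) - (3)·det([[6, 11], [-4, x - 3]]) + (12)·det([[6, x + 7], [-4, -2]]).

Evaluating gives χ_A(x) = x^3 + 15x^2 + 75x + 125 = (x + 5)^3.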